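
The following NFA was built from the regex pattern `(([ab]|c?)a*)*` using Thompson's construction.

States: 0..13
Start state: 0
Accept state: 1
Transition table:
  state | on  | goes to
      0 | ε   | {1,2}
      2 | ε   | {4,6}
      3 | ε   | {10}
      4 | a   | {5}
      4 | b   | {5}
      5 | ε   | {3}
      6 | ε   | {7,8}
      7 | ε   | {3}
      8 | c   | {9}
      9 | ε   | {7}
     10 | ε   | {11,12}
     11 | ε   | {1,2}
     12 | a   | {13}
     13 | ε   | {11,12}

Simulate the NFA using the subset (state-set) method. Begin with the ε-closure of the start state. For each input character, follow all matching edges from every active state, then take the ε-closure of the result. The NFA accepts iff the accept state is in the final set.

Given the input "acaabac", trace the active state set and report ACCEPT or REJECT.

start: ε-closure({0}) = {0,1,2,3,4,6,7,8,10,11,12}
'a' @ 1: {1,2,3,4,5,6,7,8,10,11,12,13}  ✓accept
'c' @ 2: {1,2,3,4,6,7,8,9,10,11,12}  ✓accept
'a' @ 3: {1,2,3,4,5,6,7,8,10,11,12,13}  ✓accept
'a' @ 4: {1,2,3,4,5,6,7,8,10,11,12,13}  ✓accept
'b' @ 5: {1,2,3,4,5,6,7,8,10,11,12}  ✓accept
'a' @ 6: {1,2,3,4,5,6,7,8,10,11,12,13}  ✓accept
'c' @ 7: {1,2,3,4,6,7,8,9,10,11,12}  ✓accept
final: {1,2,3,4,6,7,8,9,10,11,12}; accept 1 in set

Answer: ACCEPT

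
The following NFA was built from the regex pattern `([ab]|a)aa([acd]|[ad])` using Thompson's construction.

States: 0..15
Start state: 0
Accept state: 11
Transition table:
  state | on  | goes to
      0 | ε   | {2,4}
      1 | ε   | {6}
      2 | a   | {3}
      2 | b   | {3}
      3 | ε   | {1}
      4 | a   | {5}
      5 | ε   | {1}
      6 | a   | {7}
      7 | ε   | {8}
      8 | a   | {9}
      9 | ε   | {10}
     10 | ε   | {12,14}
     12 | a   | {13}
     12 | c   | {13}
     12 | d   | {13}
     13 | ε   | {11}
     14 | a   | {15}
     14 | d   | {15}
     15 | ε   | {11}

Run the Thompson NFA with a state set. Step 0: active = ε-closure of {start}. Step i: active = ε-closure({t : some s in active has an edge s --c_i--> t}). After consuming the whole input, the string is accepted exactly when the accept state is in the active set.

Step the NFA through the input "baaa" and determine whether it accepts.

Answer: ACCEPT

Derivation:
S₀ = ε-closure({0}) = {0,2,4}
'b' @ 1: {1,3,6}
'a' @ 2: {7,8}
'a' @ 3: {9,10,12,14}
'a' @ 4: {11,13,15}  ✓accept
final: {11,13,15}; accept 11 in set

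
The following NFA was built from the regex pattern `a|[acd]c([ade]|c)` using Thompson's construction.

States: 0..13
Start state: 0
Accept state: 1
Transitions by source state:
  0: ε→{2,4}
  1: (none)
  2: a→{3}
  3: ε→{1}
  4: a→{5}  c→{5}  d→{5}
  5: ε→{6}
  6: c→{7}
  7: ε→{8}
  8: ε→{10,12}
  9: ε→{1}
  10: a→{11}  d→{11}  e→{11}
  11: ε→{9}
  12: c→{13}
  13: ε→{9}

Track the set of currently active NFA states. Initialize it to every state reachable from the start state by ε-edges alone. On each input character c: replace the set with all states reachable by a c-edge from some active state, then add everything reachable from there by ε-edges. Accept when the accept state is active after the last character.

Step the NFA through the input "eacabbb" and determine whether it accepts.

Answer: REJECT

Derivation:
initial (ε-close {0}): {0,2,4}
'e' @ 1: {}  — state set empty
rest 'acabbb' ignored (set empty)
final: {}; accept 1 not in set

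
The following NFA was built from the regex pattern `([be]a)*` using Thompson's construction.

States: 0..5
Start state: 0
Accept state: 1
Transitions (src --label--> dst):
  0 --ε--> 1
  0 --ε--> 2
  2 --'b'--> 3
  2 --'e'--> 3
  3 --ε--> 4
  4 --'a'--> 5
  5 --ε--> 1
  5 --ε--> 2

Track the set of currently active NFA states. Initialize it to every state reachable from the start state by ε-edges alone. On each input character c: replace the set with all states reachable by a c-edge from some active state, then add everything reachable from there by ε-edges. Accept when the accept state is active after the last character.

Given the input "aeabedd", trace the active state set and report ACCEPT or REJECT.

start: ε-closure({0}) = {0,1,2}
'a' @ 1: {}  — dead — no transitions
rest 'eabedd' ignored (set empty)
final: {}; accept 1 not in set

Answer: REJECT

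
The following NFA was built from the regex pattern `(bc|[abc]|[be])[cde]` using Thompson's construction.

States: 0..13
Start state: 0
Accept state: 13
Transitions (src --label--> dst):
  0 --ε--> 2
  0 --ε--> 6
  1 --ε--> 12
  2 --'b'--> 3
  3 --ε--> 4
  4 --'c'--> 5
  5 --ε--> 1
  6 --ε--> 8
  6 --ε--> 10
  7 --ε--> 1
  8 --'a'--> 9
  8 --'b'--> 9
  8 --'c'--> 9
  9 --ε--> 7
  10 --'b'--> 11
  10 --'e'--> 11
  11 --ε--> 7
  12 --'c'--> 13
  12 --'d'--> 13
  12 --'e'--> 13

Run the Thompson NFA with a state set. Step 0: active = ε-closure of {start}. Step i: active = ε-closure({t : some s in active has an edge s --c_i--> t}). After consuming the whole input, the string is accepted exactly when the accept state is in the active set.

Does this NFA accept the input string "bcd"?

Answer: ACCEPT

Trace:
initial (ε-close {0}): {0,2,6,8,10}
'b' @ 1: {1,3,4,7,9,11,12}
'c' @ 2: {1,5,12,13}  (accept∈set)
'd' @ 3: {13}  (accept∈set)
after full input: {13}  (accept=13 in)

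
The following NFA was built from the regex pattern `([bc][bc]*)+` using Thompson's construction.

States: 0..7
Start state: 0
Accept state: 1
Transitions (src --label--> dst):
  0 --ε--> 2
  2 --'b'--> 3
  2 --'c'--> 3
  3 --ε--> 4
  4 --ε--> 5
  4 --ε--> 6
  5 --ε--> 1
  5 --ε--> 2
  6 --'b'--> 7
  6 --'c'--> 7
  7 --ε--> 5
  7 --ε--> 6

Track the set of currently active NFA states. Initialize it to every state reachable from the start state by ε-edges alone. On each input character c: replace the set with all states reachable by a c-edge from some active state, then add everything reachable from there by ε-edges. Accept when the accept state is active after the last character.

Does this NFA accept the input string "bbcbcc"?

Answer: ACCEPT

Derivation:
S₀ = ε-closure({0}) = {0,2}
'b' @ 1: {1,2,3,4,5,6}  [accepting]
'b' @ 2: {1,2,3,4,5,6,7}  [accepting]
'c' @ 3: {1,2,3,4,5,6,7}  [accepting]
'b' @ 4: {1,2,3,4,5,6,7}  [accepting]
'c' @ 5: {1,2,3,4,5,6,7}  [accepting]
'c' @ 6: {1,2,3,4,5,6,7}  [accepting]
end set {1,2,3,4,5,6,7} — state 1 in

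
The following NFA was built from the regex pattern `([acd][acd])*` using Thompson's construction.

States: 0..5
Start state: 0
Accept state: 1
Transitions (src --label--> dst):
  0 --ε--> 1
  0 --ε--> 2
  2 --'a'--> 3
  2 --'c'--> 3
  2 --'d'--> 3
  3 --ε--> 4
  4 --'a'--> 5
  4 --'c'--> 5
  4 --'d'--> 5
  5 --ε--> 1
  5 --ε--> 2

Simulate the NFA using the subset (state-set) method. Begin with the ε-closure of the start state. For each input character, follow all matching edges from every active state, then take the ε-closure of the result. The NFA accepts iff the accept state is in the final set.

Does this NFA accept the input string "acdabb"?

Answer: REJECT

Steps:
initial (ε-close {0}): {0,1,2}
'a' @ 1: {3,4}
'c' @ 2: {1,2,5}  (accept∈set)
'd' @ 3: {3,4}
'a' @ 4: {1,2,5}  (accept∈set)
'b' @ 5: {}  — state set empty
rest 'b' ignored (set empty)
after full input: {}  (accept=1 not in)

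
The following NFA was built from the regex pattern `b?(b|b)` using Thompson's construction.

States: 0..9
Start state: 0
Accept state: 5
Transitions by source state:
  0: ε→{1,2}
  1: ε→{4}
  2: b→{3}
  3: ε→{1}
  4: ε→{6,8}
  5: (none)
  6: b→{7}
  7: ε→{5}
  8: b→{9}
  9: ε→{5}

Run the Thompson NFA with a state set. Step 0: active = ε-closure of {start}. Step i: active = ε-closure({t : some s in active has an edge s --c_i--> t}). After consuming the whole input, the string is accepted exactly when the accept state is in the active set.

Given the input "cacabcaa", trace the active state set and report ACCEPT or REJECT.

Answer: REJECT

Trace:
initial (ε-close {0}): {0,1,2,4,6,8}
'c' @ 1: {}  — state set empty
rest 'acabcaa' ignored (set empty)
final: {}; accept 5 not in set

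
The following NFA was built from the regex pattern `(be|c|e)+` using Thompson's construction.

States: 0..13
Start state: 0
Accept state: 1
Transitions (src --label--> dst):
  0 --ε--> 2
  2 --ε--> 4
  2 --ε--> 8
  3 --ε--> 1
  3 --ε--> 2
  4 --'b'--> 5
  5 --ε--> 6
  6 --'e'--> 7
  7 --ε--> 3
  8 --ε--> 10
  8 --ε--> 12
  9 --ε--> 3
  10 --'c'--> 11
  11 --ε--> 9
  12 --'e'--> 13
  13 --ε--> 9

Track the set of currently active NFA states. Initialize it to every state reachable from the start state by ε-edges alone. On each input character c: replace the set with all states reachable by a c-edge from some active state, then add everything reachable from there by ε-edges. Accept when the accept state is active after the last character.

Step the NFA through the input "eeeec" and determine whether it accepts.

start: ε-closure({0}) = {0,2,4,8,10,12}
'e' @ 1: {1,2,3,4,8,9,10,12,13}  ✓accept
'e' @ 2: {1,2,3,4,8,9,10,12,13}  ✓accept
'e' @ 3: {1,2,3,4,8,9,10,12,13}  ✓accept
'e' @ 4: {1,2,3,4,8,9,10,12,13}  ✓accept
'c' @ 5: {1,2,3,4,8,9,10,11,12}  ✓accept
after full input: {1,2,3,4,8,9,10,11,12}  (accept=1 in)

Answer: ACCEPT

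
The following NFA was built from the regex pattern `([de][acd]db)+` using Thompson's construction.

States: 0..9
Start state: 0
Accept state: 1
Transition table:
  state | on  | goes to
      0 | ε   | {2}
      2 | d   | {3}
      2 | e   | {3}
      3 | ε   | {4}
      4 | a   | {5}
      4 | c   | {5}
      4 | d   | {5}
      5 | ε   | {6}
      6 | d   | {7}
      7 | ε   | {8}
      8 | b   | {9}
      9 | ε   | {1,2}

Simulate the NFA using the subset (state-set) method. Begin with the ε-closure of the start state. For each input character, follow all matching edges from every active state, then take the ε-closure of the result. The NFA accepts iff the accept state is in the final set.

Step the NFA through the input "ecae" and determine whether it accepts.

start: ε-closure({0}) = {0,2}
'e' @ 1: {3,4}
'c' @ 2: {5,6}
'a' @ 3: {}  — state set empty
rest 'e' ignored (set empty)
final: {}; accept 1 not in set

Answer: REJECT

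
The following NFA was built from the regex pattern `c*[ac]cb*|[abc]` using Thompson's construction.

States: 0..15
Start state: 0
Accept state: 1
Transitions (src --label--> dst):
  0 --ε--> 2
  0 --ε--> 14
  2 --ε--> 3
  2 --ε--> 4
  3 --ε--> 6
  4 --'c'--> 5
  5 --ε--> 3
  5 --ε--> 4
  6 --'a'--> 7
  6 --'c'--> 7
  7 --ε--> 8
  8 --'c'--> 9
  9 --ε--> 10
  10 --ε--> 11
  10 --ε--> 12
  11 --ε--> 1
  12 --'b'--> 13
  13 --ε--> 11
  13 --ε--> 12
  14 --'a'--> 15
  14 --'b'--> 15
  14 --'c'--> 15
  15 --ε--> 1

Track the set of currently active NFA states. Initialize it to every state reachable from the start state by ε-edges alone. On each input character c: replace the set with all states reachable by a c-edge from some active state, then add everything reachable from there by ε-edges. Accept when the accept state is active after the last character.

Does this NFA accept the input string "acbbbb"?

initial (ε-close {0}): {0,2,3,4,6,14}
'a' @ 1: {1,7,8,15}  (accept∈set)
'c' @ 2: {1,9,10,11,12}  (accept∈set)
'b' @ 3: {1,11,12,13}  (accept∈set)
'b' @ 4: {1,11,12,13}  (accept∈set)
'b' @ 5: {1,11,12,13}  (accept∈set)
'b' @ 6: {1,11,12,13}  (accept∈set)
final: {1,11,12,13}; accept 1 in set

Answer: ACCEPT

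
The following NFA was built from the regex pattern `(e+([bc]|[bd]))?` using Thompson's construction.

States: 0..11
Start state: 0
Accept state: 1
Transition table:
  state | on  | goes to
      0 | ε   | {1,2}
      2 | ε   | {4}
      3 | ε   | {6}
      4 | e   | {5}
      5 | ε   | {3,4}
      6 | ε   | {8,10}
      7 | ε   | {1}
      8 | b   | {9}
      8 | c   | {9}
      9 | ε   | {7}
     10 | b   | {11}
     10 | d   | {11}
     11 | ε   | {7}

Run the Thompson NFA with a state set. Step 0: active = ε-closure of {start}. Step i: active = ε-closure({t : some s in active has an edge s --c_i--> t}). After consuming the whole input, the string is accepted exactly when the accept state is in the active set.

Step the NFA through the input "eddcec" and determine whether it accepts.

S₀ = ε-closure({0}) = {0,1,2,4}
'e' @ 1: {3,4,5,6,8,10}
'd' @ 2: {1,7,11}  ✓accept
'd' @ 3: {}  — state set empty
rest 'cec' ignored (set empty)
final: {}; accept 1 not in set

Answer: REJECT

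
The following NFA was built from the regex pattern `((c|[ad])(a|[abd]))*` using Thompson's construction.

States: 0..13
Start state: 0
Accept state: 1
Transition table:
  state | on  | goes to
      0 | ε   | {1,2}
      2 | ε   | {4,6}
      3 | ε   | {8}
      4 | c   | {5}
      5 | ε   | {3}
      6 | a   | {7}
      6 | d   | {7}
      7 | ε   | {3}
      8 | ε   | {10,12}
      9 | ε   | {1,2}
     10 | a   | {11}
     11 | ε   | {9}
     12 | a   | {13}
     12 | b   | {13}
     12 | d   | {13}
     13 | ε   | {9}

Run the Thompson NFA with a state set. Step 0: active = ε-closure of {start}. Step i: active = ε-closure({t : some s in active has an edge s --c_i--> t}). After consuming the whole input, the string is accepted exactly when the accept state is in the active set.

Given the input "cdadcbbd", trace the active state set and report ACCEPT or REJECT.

initial (ε-close {0}): {0,1,2,4,6}
'c' @ 1: {3,5,8,10,12}
'd' @ 2: {1,2,4,6,9,13}  [accepting]
'a' @ 3: {3,7,8,10,12}
'd' @ 4: {1,2,4,6,9,13}  [accepting]
'c' @ 5: {3,5,8,10,12}
'b' @ 6: {1,2,4,6,9,13}  [accepting]
'b' @ 7: {}  — dead — no transitions
rest 'd' ignored (set empty)
after full input: {}  (accept=1 not in)

Answer: REJECT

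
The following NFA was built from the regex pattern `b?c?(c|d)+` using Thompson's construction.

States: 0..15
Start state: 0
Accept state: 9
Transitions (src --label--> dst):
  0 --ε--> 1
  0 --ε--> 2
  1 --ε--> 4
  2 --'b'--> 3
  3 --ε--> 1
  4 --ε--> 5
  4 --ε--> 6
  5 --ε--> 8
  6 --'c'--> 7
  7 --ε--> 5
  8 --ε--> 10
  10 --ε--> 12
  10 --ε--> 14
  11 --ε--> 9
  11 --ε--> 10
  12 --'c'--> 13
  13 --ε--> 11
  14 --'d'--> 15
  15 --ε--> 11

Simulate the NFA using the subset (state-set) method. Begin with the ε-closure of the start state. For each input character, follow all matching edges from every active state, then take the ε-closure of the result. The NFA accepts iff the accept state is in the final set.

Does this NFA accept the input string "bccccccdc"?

start: ε-closure({0}) = {0,1,2,4,5,6,8,10,12,14}
'b' @ 1: {1,3,4,5,6,8,10,12,14}
'c' @ 2: {5,7,8,9,10,11,12,13,14}  [accepting]
'c' @ 3: {9,10,11,12,13,14}  [accepting]
'c' @ 4: {9,10,11,12,13,14}  [accepting]
'c' @ 5: {9,10,11,12,13,14}  [accepting]
'c' @ 6: {9,10,11,12,13,14}  [accepting]
'c' @ 7: {9,10,11,12,13,14}  [accepting]
'd' @ 8: {9,10,11,12,14,15}  [accepting]
'c' @ 9: {9,10,11,12,13,14}  [accepting]
final: {9,10,11,12,13,14}; accept 9 in set

Answer: ACCEPT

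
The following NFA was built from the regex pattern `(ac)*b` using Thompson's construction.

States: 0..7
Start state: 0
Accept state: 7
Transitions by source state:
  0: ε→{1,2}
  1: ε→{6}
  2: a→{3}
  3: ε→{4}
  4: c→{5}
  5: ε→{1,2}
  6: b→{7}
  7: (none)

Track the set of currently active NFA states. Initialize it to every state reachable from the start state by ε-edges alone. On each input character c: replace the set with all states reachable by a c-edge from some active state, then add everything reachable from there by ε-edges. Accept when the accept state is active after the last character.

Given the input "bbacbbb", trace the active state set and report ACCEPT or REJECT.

Answer: REJECT

Derivation:
start: ε-closure({0}) = {0,1,2,6}
'b' @ 1: {7}  (accept∈set)
'b' @ 2: {}  — state set empty
rest 'acbbb' ignored (set empty)
end set {} — state 7 not in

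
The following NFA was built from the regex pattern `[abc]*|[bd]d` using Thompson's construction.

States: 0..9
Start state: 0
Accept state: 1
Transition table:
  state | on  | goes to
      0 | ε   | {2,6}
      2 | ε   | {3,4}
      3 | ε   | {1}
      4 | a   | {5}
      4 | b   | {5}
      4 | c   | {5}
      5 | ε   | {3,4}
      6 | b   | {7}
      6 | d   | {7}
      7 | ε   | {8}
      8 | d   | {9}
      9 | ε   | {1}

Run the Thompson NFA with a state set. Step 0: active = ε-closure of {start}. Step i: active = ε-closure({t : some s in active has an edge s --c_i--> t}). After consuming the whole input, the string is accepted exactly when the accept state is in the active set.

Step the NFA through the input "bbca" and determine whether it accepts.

Answer: ACCEPT

Derivation:
S₀ = ε-closure({0}) = {0,1,2,3,4,6}
'b' @ 1: {1,3,4,5,7,8}  (accept∈set)
'b' @ 2: {1,3,4,5}  (accept∈set)
'c' @ 3: {1,3,4,5}  (accept∈set)
'a' @ 4: {1,3,4,5}  (accept∈set)
final: {1,3,4,5}; accept 1 in set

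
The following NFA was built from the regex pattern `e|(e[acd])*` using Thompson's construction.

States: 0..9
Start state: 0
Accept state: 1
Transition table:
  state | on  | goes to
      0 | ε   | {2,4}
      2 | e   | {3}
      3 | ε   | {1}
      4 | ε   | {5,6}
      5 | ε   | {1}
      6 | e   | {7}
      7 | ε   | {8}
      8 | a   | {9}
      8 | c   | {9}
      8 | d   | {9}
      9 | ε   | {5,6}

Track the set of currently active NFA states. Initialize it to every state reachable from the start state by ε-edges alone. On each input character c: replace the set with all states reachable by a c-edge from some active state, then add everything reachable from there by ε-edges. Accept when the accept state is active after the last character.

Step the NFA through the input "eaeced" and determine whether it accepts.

Answer: ACCEPT

Derivation:
start: ε-closure({0}) = {0,1,2,4,5,6}
'e' @ 1: {1,3,7,8}  ✓accept
'a' @ 2: {1,5,6,9}  ✓accept
'e' @ 3: {7,8}
'c' @ 4: {1,5,6,9}  ✓accept
'e' @ 5: {7,8}
'd' @ 6: {1,5,6,9}  ✓accept
after full input: {1,5,6,9}  (accept=1 in)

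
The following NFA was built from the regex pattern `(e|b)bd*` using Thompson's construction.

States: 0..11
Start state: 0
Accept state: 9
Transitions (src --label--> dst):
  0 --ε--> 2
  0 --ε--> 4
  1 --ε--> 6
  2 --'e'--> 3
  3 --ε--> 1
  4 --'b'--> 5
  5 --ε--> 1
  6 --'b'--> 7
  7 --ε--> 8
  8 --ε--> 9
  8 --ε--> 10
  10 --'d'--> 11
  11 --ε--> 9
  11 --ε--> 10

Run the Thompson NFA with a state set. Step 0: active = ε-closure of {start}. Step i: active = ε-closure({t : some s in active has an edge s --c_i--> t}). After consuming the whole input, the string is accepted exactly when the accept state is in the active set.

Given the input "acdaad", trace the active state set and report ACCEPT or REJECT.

initial (ε-close {0}): {0,2,4}
'a' @ 1: {}  — state set empty
rest 'cdaad' ignored (set empty)
final: {}; accept 9 not in set

Answer: REJECT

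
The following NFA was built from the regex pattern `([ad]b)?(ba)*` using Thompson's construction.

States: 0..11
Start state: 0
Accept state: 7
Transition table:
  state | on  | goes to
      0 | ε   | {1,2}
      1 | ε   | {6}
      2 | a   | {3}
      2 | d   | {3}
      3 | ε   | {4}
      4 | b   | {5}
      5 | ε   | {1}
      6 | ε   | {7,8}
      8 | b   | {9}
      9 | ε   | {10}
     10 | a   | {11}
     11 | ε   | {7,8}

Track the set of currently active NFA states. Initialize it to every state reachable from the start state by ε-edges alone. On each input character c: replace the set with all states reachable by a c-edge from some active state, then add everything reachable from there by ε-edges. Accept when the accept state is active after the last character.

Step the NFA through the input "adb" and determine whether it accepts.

start: ε-closure({0}) = {0,1,2,6,7,8}
'a' @ 1: {3,4}
'd' @ 2: {}  — state set empty
rest 'b' ignored (set empty)
after full input: {}  (accept=7 not in)

Answer: REJECT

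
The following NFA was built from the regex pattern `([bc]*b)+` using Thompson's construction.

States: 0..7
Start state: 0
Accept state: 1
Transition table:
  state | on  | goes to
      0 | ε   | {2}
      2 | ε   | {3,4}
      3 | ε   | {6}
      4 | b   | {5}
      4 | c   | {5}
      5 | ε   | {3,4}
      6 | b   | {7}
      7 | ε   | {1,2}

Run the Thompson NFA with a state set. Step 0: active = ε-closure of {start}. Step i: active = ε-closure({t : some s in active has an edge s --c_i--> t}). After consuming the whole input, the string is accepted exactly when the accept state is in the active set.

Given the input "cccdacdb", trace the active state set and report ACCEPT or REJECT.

start: ε-closure({0}) = {0,2,3,4,6}
'c' @ 1: {3,4,5,6}
'c' @ 2: {3,4,5,6}
'c' @ 3: {3,4,5,6}
'd' @ 4: {}  — state set empty
rest 'acdb' ignored (set empty)
after full input: {}  (accept=1 not in)

Answer: REJECT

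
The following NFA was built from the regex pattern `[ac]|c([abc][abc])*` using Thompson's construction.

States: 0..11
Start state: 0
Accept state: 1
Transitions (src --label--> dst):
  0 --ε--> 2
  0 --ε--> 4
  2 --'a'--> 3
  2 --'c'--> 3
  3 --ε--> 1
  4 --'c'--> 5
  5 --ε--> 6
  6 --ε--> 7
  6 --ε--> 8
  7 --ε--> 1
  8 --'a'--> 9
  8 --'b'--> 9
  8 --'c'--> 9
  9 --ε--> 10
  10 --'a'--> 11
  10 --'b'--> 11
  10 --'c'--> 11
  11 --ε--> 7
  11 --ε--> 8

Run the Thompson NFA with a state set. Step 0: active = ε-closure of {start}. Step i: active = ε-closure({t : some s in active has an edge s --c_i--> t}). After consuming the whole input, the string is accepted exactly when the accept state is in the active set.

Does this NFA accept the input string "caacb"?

Answer: ACCEPT

Steps:
start: ε-closure({0}) = {0,2,4}
'c' @ 1: {1,3,5,6,7,8}  (accept∈set)
'a' @ 2: {9,10}
'a' @ 3: {1,7,8,11}  (accept∈set)
'c' @ 4: {9,10}
'b' @ 5: {1,7,8,11}  (accept∈set)
final: {1,7,8,11}; accept 1 in set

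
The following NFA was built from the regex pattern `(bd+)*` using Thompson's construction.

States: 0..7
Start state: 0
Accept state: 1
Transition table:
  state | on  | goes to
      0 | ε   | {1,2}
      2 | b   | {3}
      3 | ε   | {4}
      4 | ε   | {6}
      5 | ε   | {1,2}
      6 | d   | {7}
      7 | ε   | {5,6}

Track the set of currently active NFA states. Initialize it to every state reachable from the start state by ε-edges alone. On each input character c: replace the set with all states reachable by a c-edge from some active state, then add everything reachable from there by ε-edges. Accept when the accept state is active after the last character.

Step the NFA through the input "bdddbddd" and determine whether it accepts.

Answer: ACCEPT

Trace:
S₀ = ε-closure({0}) = {0,1,2}
'b' @ 1: {3,4,6}
'd' @ 2: {1,2,5,6,7}  (accept∈set)
'd' @ 3: {1,2,5,6,7}  (accept∈set)
'd' @ 4: {1,2,5,6,7}  (accept∈set)
'b' @ 5: {3,4,6}
'd' @ 6: {1,2,5,6,7}  (accept∈set)
'd' @ 7: {1,2,5,6,7}  (accept∈set)
'd' @ 8: {1,2,5,6,7}  (accept∈set)
end set {1,2,5,6,7} — state 1 in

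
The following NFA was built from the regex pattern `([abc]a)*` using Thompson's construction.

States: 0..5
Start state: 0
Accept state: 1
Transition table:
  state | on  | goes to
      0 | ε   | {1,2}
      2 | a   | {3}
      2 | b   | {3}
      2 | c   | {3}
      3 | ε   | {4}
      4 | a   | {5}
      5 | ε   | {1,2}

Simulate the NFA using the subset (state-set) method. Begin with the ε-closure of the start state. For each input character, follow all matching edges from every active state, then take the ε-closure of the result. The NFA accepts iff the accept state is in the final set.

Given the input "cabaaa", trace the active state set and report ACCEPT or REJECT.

initial (ε-close {0}): {0,1,2}
'c' @ 1: {3,4}
'a' @ 2: {1,2,5}  [accepting]
'b' @ 3: {3,4}
'a' @ 4: {1,2,5}  [accepting]
'a' @ 5: {3,4}
'a' @ 6: {1,2,5}  [accepting]
end set {1,2,5} — state 1 in

Answer: ACCEPT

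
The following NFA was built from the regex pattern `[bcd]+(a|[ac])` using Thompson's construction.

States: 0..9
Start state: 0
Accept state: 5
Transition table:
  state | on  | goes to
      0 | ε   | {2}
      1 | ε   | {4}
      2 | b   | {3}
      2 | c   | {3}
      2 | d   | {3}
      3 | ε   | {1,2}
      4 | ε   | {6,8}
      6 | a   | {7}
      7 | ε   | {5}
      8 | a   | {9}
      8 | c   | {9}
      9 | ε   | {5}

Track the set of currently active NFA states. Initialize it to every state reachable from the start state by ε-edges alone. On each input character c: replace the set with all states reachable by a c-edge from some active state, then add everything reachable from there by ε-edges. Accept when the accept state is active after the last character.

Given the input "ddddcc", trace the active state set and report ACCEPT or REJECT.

initial (ε-close {0}): {0,2}
'd' @ 1: {1,2,3,4,6,8}
'd' @ 2: {1,2,3,4,6,8}
'd' @ 3: {1,2,3,4,6,8}
'd' @ 4: {1,2,3,4,6,8}
'c' @ 5: {1,2,3,4,5,6,8,9}  (accept∈set)
'c' @ 6: {1,2,3,4,5,6,8,9}  (accept∈set)
after full input: {1,2,3,4,5,6,8,9}  (accept=5 in)

Answer: ACCEPT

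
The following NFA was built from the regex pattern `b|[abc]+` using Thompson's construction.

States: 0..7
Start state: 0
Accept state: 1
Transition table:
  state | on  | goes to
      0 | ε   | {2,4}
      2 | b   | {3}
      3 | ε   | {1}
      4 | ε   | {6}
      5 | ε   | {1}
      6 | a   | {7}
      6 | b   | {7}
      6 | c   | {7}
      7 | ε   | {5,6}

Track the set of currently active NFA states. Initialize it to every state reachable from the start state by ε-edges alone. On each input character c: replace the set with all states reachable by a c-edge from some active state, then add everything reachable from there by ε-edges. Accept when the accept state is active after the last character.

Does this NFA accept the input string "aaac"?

Answer: ACCEPT

Steps:
start: ε-closure({0}) = {0,2,4,6}
'a' @ 1: {1,5,6,7}  [accepting]
'a' @ 2: {1,5,6,7}  [accepting]
'a' @ 3: {1,5,6,7}  [accepting]
'c' @ 4: {1,5,6,7}  [accepting]
after full input: {1,5,6,7}  (accept=1 in)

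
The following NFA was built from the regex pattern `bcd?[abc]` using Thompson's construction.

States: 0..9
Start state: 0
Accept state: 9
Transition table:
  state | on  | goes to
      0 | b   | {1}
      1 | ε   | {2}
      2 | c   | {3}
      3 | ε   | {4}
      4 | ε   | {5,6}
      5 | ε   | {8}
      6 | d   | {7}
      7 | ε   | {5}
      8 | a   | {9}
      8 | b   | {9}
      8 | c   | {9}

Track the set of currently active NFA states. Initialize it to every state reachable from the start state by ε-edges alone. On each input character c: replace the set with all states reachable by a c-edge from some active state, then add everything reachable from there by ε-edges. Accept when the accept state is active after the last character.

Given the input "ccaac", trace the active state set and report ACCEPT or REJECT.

Answer: REJECT

Steps:
start: ε-closure({0}) = {0}
'c' @ 1: {}  — dead — no transitions
rest 'caac' ignored (set empty)
final: {}; accept 9 not in set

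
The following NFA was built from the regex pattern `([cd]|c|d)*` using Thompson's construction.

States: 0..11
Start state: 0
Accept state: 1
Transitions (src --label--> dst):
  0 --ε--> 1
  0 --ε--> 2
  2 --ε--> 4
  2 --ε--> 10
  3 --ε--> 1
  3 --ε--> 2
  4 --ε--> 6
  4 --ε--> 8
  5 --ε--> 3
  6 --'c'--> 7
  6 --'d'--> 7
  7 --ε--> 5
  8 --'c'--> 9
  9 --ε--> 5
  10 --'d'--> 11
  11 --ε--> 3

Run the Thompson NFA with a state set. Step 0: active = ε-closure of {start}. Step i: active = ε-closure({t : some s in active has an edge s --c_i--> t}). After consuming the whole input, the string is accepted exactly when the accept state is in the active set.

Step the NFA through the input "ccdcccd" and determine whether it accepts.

start: ε-closure({0}) = {0,1,2,4,6,8,10}
'c' @ 1: {1,2,3,4,5,6,7,8,9,10}  [accepting]
'c' @ 2: {1,2,3,4,5,6,7,8,9,10}  [accepting]
'd' @ 3: {1,2,3,4,5,6,7,8,10,11}  [accepting]
'c' @ 4: {1,2,3,4,5,6,7,8,9,10}  [accepting]
'c' @ 5: {1,2,3,4,5,6,7,8,9,10}  [accepting]
'c' @ 6: {1,2,3,4,5,6,7,8,9,10}  [accepting]
'd' @ 7: {1,2,3,4,5,6,7,8,10,11}  [accepting]
end set {1,2,3,4,5,6,7,8,10,11} — state 1 in

Answer: ACCEPT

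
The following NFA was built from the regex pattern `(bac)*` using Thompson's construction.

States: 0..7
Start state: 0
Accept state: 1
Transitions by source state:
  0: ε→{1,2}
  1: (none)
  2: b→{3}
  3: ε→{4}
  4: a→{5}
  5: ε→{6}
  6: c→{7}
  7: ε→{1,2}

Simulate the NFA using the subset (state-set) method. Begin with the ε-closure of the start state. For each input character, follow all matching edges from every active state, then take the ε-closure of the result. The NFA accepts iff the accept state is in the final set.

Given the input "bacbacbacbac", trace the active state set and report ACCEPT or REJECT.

Answer: ACCEPT

Trace:
S₀ = ε-closure({0}) = {0,1,2}
'b' @ 1: {3,4}
'a' @ 2: {5,6}
'c' @ 3: {1,2,7}  [accepting]
'b' @ 4: {3,4}
'a' @ 5: {5,6}
'c' @ 6: {1,2,7}  [accepting]
'b' @ 7: {3,4}
'a' @ 8: {5,6}
'c' @ 9: {1,2,7}  [accepting]
'b' @ 10: {3,4}
'a' @ 11: {5,6}
'c' @ 12: {1,2,7}  [accepting]
final: {1,2,7}; accept 1 in set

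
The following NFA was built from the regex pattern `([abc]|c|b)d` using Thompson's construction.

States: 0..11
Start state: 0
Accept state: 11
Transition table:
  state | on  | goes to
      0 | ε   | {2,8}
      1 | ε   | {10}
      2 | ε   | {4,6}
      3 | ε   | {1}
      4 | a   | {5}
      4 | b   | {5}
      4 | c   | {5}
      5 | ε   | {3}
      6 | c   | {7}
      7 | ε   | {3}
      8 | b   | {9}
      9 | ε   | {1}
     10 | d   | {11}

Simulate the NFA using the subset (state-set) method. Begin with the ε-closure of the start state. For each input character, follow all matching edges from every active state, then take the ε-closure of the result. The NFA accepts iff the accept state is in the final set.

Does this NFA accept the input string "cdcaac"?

start: ε-closure({0}) = {0,2,4,6,8}
'c' @ 1: {1,3,5,7,10}
'd' @ 2: {11}  [accepting]
'c' @ 3: {}  — dead — no transitions
rest 'aac' ignored (set empty)
after full input: {}  (accept=11 not in)

Answer: REJECT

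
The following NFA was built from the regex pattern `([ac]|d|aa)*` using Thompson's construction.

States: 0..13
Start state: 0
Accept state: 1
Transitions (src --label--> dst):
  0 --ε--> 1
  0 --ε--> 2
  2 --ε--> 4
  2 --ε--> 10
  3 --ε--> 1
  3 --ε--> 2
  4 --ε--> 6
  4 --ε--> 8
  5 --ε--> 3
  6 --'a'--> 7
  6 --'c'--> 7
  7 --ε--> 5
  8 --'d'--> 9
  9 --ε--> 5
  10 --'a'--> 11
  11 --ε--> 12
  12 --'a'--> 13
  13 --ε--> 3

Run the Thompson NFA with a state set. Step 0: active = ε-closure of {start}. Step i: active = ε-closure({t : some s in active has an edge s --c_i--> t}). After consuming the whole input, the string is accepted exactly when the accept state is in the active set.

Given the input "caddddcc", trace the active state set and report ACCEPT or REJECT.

Answer: ACCEPT

Trace:
S₀ = ε-closure({0}) = {0,1,2,4,6,8,10}
'c' @ 1: {1,2,3,4,5,6,7,8,10}  ✓accept
'a' @ 2: {1,2,3,4,5,6,7,8,10,11,12}  ✓accept
'd' @ 3: {1,2,3,4,5,6,8,9,10}  ✓accept
'd' @ 4: {1,2,3,4,5,6,8,9,10}  ✓accept
'd' @ 5: {1,2,3,4,5,6,8,9,10}  ✓accept
'd' @ 6: {1,2,3,4,5,6,8,9,10}  ✓accept
'c' @ 7: {1,2,3,4,5,6,7,8,10}  ✓accept
'c' @ 8: {1,2,3,4,5,6,7,8,10}  ✓accept
end set {1,2,3,4,5,6,7,8,10} — state 1 in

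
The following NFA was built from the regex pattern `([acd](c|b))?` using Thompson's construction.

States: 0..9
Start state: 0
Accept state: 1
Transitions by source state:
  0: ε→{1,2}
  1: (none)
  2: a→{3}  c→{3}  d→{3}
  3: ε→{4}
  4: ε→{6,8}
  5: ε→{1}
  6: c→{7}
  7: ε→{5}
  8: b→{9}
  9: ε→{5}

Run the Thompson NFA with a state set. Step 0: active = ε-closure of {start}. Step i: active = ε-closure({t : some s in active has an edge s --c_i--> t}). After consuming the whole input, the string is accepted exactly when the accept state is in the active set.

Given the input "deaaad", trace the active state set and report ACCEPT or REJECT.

initial (ε-close {0}): {0,1,2}
'd' @ 1: {3,4,6,8}
'e' @ 2: {}  — no active states
rest 'aaad' ignored (set empty)
after full input: {}  (accept=1 not in)

Answer: REJECT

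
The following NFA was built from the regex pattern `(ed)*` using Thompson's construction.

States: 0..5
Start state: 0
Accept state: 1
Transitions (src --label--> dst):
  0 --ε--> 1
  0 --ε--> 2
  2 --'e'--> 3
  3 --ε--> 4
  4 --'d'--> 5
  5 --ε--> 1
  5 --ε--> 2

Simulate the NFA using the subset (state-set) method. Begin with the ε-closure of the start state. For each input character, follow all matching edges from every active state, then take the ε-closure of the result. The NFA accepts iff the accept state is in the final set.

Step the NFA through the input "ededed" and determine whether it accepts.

Answer: ACCEPT

Trace:
initial (ε-close {0}): {0,1,2}
'e' @ 1: {3,4}
'd' @ 2: {1,2,5}  ✓accept
'e' @ 3: {3,4}
'd' @ 4: {1,2,5}  ✓accept
'e' @ 5: {3,4}
'd' @ 6: {1,2,5}  ✓accept
end set {1,2,5} — state 1 in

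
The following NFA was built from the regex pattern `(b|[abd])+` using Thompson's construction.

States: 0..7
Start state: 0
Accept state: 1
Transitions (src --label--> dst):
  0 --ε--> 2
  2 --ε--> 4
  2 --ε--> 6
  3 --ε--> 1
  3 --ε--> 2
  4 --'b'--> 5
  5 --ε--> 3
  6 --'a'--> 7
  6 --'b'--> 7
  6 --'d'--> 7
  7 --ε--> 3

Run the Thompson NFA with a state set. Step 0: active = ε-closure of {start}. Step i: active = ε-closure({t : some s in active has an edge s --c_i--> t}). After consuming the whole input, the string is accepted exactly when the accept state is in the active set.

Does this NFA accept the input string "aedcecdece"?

S₀ = ε-closure({0}) = {0,2,4,6}
'a' @ 1: {1,2,3,4,6,7}  ✓accept
'e' @ 2: {}  — state set empty
rest 'dcecdece' ignored (set empty)
end set {} — state 1 not in

Answer: REJECT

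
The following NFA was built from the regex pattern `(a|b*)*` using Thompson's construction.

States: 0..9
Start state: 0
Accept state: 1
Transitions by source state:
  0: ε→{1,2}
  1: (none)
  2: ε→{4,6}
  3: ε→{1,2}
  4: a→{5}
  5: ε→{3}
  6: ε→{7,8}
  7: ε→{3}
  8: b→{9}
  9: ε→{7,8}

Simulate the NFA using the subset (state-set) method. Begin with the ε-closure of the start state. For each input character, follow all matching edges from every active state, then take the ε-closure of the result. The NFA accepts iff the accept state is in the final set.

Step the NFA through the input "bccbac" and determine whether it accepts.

initial (ε-close {0}): {0,1,2,3,4,6,7,8}
'b' @ 1: {1,2,3,4,6,7,8,9}  (accept∈set)
'c' @ 2: {}  — no active states
rest 'cbac' ignored (set empty)
end set {} — state 1 not in

Answer: REJECT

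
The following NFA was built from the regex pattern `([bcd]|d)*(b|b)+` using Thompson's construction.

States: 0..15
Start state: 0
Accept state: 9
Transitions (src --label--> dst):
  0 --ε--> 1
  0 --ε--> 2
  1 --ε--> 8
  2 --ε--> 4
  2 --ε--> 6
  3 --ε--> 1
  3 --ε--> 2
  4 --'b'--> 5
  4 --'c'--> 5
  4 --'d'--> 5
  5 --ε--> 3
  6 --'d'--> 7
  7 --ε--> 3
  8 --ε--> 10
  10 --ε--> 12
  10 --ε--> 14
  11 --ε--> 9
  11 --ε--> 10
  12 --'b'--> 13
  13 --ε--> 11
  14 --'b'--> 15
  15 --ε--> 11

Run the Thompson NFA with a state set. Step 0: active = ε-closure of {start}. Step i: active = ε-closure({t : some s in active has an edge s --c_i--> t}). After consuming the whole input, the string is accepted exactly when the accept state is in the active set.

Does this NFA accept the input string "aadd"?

Answer: REJECT

Steps:
initial (ε-close {0}): {0,1,2,4,6,8,10,12,14}
'a' @ 1: {}  — no active states
rest 'add' ignored (set empty)
after full input: {}  (accept=9 not in)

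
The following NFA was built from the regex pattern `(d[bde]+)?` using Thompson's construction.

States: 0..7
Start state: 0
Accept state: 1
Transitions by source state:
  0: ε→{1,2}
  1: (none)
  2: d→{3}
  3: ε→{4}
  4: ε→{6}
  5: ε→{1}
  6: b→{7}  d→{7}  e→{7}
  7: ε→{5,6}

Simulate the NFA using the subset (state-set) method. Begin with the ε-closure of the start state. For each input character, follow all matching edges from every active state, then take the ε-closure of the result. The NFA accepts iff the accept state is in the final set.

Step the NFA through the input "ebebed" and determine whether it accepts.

S₀ = ε-closure({0}) = {0,1,2}
'e' @ 1: {}  — dead — no transitions
rest 'bebed' ignored (set empty)
final: {}; accept 1 not in set

Answer: REJECT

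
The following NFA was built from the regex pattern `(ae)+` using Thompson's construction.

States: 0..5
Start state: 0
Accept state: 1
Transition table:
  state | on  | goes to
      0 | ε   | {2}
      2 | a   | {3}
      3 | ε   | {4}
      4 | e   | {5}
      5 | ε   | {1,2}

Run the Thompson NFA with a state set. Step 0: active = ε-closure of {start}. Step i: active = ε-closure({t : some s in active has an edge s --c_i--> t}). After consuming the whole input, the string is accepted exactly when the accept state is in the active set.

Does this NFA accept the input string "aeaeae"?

Answer: ACCEPT

Derivation:
initial (ε-close {0}): {0,2}
'a' @ 1: {3,4}
'e' @ 2: {1,2,5}  (accept∈set)
'a' @ 3: {3,4}
'e' @ 4: {1,2,5}  (accept∈set)
'a' @ 5: {3,4}
'e' @ 6: {1,2,5}  (accept∈set)
final: {1,2,5}; accept 1 in set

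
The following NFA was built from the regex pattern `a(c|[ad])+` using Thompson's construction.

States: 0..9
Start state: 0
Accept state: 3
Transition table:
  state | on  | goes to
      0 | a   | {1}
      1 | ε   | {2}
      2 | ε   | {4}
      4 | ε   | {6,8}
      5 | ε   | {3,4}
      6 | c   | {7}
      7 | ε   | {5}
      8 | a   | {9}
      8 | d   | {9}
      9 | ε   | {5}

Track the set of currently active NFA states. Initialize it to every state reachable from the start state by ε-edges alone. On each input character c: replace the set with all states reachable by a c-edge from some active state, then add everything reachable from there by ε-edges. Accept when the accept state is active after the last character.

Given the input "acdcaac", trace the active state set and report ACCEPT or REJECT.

start: ε-closure({0}) = {0}
'a' @ 1: {1,2,4,6,8}
'c' @ 2: {3,4,5,6,7,8}  [accepting]
'd' @ 3: {3,4,5,6,8,9}  [accepting]
'c' @ 4: {3,4,5,6,7,8}  [accepting]
'a' @ 5: {3,4,5,6,8,9}  [accepting]
'a' @ 6: {3,4,5,6,8,9}  [accepting]
'c' @ 7: {3,4,5,6,7,8}  [accepting]
final: {3,4,5,6,7,8}; accept 3 in set

Answer: ACCEPT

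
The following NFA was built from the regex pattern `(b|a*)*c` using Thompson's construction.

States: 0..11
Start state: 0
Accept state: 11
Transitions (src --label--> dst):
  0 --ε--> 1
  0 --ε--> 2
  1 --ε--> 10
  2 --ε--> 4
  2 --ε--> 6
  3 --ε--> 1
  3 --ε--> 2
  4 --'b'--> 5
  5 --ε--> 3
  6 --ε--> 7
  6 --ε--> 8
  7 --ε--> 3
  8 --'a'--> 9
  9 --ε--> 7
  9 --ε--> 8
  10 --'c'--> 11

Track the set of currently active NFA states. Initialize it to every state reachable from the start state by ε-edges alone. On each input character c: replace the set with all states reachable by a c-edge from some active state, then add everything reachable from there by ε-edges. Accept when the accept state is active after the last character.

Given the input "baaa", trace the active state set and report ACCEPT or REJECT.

Answer: REJECT

Trace:
start: ε-closure({0}) = {0,1,2,3,4,6,7,8,10}
'b' @ 1: {1,2,3,4,5,6,7,8,10}
'a' @ 2: {1,2,3,4,6,7,8,9,10}
'a' @ 3: {1,2,3,4,6,7,8,9,10}
'a' @ 4: {1,2,3,4,6,7,8,9,10}
final: {1,2,3,4,6,7,8,9,10}; accept 11 not in set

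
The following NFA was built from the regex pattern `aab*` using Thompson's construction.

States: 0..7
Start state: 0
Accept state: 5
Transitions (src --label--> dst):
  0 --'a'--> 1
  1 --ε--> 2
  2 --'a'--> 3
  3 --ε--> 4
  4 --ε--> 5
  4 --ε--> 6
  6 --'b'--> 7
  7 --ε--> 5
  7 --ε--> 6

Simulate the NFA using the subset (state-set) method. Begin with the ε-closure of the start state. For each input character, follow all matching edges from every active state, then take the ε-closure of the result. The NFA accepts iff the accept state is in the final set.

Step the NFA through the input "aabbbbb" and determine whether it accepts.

S₀ = ε-closure({0}) = {0}
'a' @ 1: {1,2}
'a' @ 2: {3,4,5,6}  ✓accept
'b' @ 3: {5,6,7}  ✓accept
'b' @ 4: {5,6,7}  ✓accept
'b' @ 5: {5,6,7}  ✓accept
'b' @ 6: {5,6,7}  ✓accept
'b' @ 7: {5,6,7}  ✓accept
end set {5,6,7} — state 5 in

Answer: ACCEPT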